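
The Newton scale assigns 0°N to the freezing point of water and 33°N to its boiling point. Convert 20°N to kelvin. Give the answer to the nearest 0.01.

333.76 K

Linear interpolation between the fixed points: C = (20 - 0) × 100 / (33 - 0) = 60.6061°C.
Then 60.6061 + 273.15 = 333.76 K.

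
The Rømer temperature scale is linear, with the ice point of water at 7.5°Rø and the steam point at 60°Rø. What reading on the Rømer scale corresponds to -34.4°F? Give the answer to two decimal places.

First in Celsius: (-34.4 - 32) × 5/9 = -36.8889°C.
Linearly onto the Rømer scale: 7.5 + (-36.8889 / 100) × (60 - 7.5) = -11.87°Rø.

-11.87°Rø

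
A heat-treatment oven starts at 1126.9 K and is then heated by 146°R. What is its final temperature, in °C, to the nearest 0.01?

934.86°C

Initial temperature in Celsius: 1126.9 - 273.15 = 853.7500°C.
The 146°R change is an interval, so only the factor 5/9 applies: +146 × 5/9 = +81.1111°C.
Final Celsius temperature: 853.7500 + 81.1111 = 934.8611°C.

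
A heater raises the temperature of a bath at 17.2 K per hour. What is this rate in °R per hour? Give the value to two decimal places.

30.96 °R/hour

The quantity depends on a temperature interval, so only the ratio of degree sizes applies; the offset between the scales is irrelevant.
A change of 1 K is a change of 1.8°R, so 17.2 × 1.8 = 30.96.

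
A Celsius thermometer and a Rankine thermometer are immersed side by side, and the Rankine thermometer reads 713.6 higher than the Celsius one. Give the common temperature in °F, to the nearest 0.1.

531.3°F

Let x be the Celsius reading; then the Rankine reading is 1.8·x + 491.67.
(1.8·x + 491.67) - x = 713.6  ⇒  (0.8)·x = 221.93  ⇒  x = 277.4125°C.
In Fahrenheit: 277.4125 × 1.8 + 32 = 531.3°F.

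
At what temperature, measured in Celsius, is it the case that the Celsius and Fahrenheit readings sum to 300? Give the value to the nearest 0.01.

95.71°C

Let C be the Celsius reading. The Fahrenheit reading is F = 1.8·C + 32.
Require C + F = 300: (2.8)·C + 32 = 300.
C = (300 - 32) / (2.8) = 95.71.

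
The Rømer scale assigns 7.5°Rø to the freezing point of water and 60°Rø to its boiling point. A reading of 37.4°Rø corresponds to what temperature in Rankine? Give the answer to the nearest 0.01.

Linear interpolation between the fixed points: C = (37.4 - 7.5) × 100 / (60 - 7.5) = 56.9524°C.
Then 56.9524 × 1.8 + 491.67 = 594.18°R.

594.18°R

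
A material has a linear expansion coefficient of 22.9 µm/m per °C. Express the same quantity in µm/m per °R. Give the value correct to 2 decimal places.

12.72 µm/m per °R

Since only a temperature interval is involved, the additive offset between the scales drops out.
A change of 1°R is a change of 5/9°C, so per °R the value is 22.9 × 5/9 = 12.72.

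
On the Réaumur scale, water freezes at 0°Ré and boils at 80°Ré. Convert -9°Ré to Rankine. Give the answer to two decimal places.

Linear interpolation between the fixed points: C = (-9 - 0) × 100 / (80 - 0) = -11.2500°C.
Then -11.2500 × 1.8 + 491.67 = 471.42°R.

471.42°R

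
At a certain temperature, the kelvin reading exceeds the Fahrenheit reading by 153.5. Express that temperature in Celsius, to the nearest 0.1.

Let x be the Fahrenheit reading; then the kelvin reading is 5/9·x + 255.372.
(5/9·x + 255.372) - x = 153.5  ⇒  (-4/9)·x = -101.872  ⇒  x = 229.2125°F.
In Celsius: (229.2125 - 32) × 5/9 = 109.6°C.

109.6°C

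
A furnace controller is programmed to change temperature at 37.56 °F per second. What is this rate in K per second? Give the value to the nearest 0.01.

Since only a temperature interval is involved, the additive offset between the scales drops out.
A change of 1°F is a change of 5/9 K, so 37.56 × 5/9 = 20.87.

20.87 K/second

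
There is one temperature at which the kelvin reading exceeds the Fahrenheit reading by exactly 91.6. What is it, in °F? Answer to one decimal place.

Let F be the Fahrenheit reading. The kelvin reading is K = 5/9·F + 255.372.
Require K - F = 91.6: (-4/9)·F + 255.372 = 91.6.
F = (91.6 - 255.372) / (-4/9) = 368.5.

368.5°F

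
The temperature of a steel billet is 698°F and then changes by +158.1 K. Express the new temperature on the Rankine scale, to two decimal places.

1442.25°R

Initial temperature in Celsius: (698 - 32) × 5/9 = 370.0000°C.
The 158.1 K change is an interval; Kelvin and Celsius degrees are the same size, so ΔC = +158.1°C.
Final Celsius temperature: 370.0000 + 158.1000 = 528.1000°C.
In Rankine: 528.1000 × 1.8 + 491.67 = 1442.25°R.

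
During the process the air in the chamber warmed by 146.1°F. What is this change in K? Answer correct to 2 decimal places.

81.17 K

For a temperature interval the offset drops out; only the factor 5/9 applies.
146.1 × 5/9 = 81.17.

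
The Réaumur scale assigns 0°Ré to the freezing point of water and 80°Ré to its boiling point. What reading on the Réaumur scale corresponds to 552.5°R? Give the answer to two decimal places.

First in Celsius: (552.5 - 491.67) × 5/9 = 33.7944°C.
Linearly onto the Réaumur scale: 0 + (33.7944 / 100) × (80 - 0) = 27.04°Ré.

27.04°Ré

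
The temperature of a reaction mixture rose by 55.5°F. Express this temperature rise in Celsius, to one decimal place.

An interval of 1°F corresponds to 5/9°C.
55.5 × 5/9 = 30.8.

30.8°C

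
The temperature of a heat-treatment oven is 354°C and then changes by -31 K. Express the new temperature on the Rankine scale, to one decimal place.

The 31 K change is an interval; Kelvin and Celsius degrees are the same size, so ΔC = -31°C.
Final Celsius temperature: 354.0000 - 31.0000 = 323.0000°C.
In Rankine: 323.0000 × 1.8 + 491.67 = 1073.1°R.

1073.1°R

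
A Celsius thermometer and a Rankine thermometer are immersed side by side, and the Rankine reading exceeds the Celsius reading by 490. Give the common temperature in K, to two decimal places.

271.06 K

Let x be the Celsius reading; then the Rankine reading is 1.8·x + 491.67.
(1.8·x + 491.67) - x = 490  ⇒  (0.8)·x = -1.67  ⇒  x = -2.0875°C.
In kelvin: -2.0875 + 273.15 = 271.06 K.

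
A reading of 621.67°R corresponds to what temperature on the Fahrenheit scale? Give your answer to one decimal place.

162.0°F

In Celsius: (621.67 - 491.67) × 5/9 = 72.2222°C.
In Fahrenheit: 72.2222 × 1.8 + 32 = 162.0°F.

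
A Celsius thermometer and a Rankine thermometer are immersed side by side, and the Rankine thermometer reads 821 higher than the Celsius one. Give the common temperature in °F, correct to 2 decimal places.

Let x be the Celsius reading; then the Rankine reading is 1.8·x + 491.67.
(1.8·x + 491.67) - x = 821  ⇒  (0.8)·x = 329.33  ⇒  x = 411.6625°C.
In Fahrenheit: 411.6625 × 1.8 + 32 = 772.99°F.

772.99°F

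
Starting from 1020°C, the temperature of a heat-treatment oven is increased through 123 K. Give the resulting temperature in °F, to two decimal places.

2089.40°F

The 123 K change is an interval; Kelvin and Celsius degrees are the same size, so ΔC = +123°C.
Final Celsius temperature: 1020.0000 + 123.0000 = 1143.0000°C.
In Fahrenheit: 1143.0000 × 1.8 + 32 = 2089.40°F.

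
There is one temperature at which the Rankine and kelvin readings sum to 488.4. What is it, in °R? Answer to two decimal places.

313.97°R

Let R be the Rankine reading. The kelvin reading is K = 5/9·R.
Require R + K = 488.4: (14/9)·R = 488.4.
R = (488.4) / (14/9) = 313.97.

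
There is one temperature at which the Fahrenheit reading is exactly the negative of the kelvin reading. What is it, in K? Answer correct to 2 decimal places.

164.17 K

Let K be the kelvin reading. The Fahrenheit reading is F = 1.8·K - 459.67.
Require F = -1·K: 1.8·K - 459.67 = -1·K.
(2.8)·K = 459.67  ⇒  K = 164.17.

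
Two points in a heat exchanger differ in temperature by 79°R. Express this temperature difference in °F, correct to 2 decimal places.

Rankine and Fahrenheit degrees are the same size, so the interval is unchanged: 79.00.

79.00°F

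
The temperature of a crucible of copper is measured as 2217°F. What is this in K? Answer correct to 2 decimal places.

In Celsius: (2217 - 32) × 5/9 = 1213.8889°C.
In kelvin: 1213.8889 + 273.15 = 1487.04 K.

1487.04 K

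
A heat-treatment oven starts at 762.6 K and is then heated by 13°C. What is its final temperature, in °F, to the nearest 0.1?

936.4°F

Initial temperature in Celsius: 762.6 - 273.15 = 489.4500°C.
Final Celsius temperature: 489.4500 + 13.0000 = 502.4500°C.
In Fahrenheit: 502.4500 × 1.8 + 32 = 936.4°F.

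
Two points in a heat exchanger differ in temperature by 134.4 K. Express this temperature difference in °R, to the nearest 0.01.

For a temperature interval the offset drops out; only the factor 1.8 applies.
134.4 × 1.8 = 241.92.

241.92°R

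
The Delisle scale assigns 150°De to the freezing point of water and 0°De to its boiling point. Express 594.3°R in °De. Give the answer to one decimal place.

64.5°De

First in Celsius: (594.3 - 491.67) × 5/9 = 57.0167°C.
Linearly onto the Delisle scale: 150 + (57.0167 / 100) × (0 - 150) = 64.5°De.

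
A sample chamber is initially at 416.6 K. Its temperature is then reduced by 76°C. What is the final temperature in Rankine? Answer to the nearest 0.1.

613.1°R

Initial temperature in Celsius: 416.6 - 273.15 = 143.4500°C.
Final Celsius temperature: 143.4500 - 76.0000 = 67.4500°C.
In Rankine: 67.4500 × 1.8 + 491.67 = 613.1°R.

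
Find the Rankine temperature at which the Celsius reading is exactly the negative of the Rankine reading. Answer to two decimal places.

175.60°R

Let R be the Rankine reading. The Celsius reading is C = 5/9·R - 273.15.
Require C = -1·R: 5/9·R - 273.15 = -1·R.
(14/9)·R = 273.15  ⇒  R = 175.60.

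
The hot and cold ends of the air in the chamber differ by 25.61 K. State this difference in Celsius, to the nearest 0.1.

Kelvin and Celsius degrees are the same size, so the interval is unchanged: 25.6.

25.6°C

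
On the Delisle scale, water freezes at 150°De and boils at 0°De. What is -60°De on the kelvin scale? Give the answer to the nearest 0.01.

413.15 K

Linear interpolation between the fixed points: C = (-60 - 150) × 100 / (0 - 150) = 140.0000°C.
Then 140.0000 + 273.15 = 413.15 K.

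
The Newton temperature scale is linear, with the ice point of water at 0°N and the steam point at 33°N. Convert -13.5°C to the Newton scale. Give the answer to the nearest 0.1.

Linearly onto the Newton scale: 0 + (-13.5000 / 100) × (33 - 0) = -4.5°N.

-4.5°N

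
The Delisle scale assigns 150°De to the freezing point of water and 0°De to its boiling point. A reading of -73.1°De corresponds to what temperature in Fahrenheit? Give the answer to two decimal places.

299.72°F

Linear interpolation between the fixed points: C = (-73.1 - 150) × 100 / (0 - 150) = 148.7333°C.
Then 148.7333 × 1.8 + 32 = 299.72°F.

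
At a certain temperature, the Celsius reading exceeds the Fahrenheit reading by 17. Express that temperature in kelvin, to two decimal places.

211.90 K

Let x be the Fahrenheit reading; then the Celsius reading is 5/9·x - 17.7778.
(5/9·x - 17.7778) - x = 17  ⇒  (-4/9)·x = 34.7778  ⇒  x = -78.2500°F.
In Celsius: (-78.25 - 32) × 5/9 = -61.2500°C.
In kelvin: -61.2500 + 273.15 = 211.90 K.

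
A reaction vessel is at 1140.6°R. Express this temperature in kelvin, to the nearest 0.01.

In Celsius: (1140.6 - 491.67) × 5/9 = 360.5167°C.
In kelvin: 360.5167 + 273.15 = 633.67 K.

633.67 K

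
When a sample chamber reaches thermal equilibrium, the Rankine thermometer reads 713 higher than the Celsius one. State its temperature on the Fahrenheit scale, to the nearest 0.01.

529.99°F

Let x be the Celsius reading; then the Rankine reading is 1.8·x + 491.67.
(1.8·x + 491.67) - x = 713  ⇒  (0.8)·x = 221.33  ⇒  x = 276.6625°C.
In Fahrenheit: 276.6625 × 1.8 + 32 = 529.99°F.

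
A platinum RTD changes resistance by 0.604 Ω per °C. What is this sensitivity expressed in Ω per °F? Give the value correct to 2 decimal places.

The quantity depends on a temperature interval, so only the ratio of degree sizes applies; the offset between the scales is irrelevant.
A change of 1°F is a change of 5/9°C, so per °F the value is 0.604 × 5/9 = 0.34.

0.34 Ω per °F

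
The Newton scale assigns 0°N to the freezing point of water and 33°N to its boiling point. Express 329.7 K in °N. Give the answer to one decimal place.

18.7°N

First in Celsius: 329.7 - 273.15 = 56.5500°C.
Linearly onto the Newton scale: 0 + (56.5500 / 100) × (33 - 0) = 18.7°N.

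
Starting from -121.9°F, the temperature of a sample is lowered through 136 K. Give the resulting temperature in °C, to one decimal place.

-221.5°C

Initial temperature in Celsius: (-121.9 - 32) × 5/9 = -85.5000°C.
The 136 K change is an interval; Kelvin and Celsius degrees are the same size, so ΔC = -136°C.
Final Celsius temperature: -85.5000 - 136.0000 = -221.5000°C.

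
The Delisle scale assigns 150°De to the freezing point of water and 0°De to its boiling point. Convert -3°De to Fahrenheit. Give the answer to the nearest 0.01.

215.60°F

Linear interpolation between the fixed points: C = (-3 - 150) × 100 / (0 - 150) = 102.0000°C.
Then 102.0000 × 1.8 + 32 = 215.60°F.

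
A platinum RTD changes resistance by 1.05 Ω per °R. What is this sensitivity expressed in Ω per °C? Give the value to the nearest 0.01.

The quantity depends on a temperature interval, so only the ratio of degree sizes applies; the offset between the scales is irrelevant.
A change of 1°C is a change of 1.8°R, so per °C the value is 1.05 × 1.8 = 1.89.

1.89 Ω per °C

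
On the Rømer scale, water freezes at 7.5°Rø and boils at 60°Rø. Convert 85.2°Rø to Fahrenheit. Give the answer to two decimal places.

Linear interpolation between the fixed points: C = (85.2 - 7.5) × 100 / (60 - 7.5) = 148.0000°C.
Then 148.0000 × 1.8 + 32 = 298.40°F.

298.40°F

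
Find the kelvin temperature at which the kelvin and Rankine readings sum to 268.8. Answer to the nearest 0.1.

Let K be the kelvin reading. The Rankine reading is R = 1.8·K.
Require K + R = 268.8: (2.8)·K = 268.8.
K = (268.8) / (2.8) = 96.0.

96.0 K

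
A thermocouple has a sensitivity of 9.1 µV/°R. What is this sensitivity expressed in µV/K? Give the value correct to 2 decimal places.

Since only a temperature interval is involved, the additive offset between the scales drops out.
A change of 1 K is a change of 1.8°R, so per K the value is 9.1 × 1.8 = 16.38.

16.38 µV/K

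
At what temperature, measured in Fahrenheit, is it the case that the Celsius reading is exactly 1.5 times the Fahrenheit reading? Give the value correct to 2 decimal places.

-18.82°F

Let F be the Fahrenheit reading. The Celsius reading is C = 5/9·F - 17.7778.
Require C = 1.5·F: 5/9·F - 17.7778 = 1.5·F.
(-17/18)·F = 17.7778  ⇒  F = -18.82.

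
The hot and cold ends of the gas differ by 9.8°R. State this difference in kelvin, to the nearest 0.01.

5.44 K

For a temperature interval the offset drops out; only the factor 5/9 applies.
9.8 × 5/9 = 5.44.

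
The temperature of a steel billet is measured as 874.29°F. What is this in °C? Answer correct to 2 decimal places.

467.94°C

In Celsius: (874.29 - 32) × 5/9 = 467.9389°C.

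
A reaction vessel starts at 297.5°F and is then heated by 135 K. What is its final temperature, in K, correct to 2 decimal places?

555.65 K

Initial temperature in Celsius: (297.5 - 32) × 5/9 = 147.5000°C.
The 135 K change is an interval; Kelvin and Celsius degrees are the same size, so ΔC = +135°C.
Final Celsius temperature: 147.5000 + 135.0000 = 282.5000°C.
In kelvin: 282.5000 + 273.15 = 555.65 K.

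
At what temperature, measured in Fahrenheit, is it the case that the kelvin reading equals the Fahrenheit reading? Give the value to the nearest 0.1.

574.6°F

Let F be the Fahrenheit reading. The kelvin reading is K = 5/9·F + 255.372.
Set K = F: 5/9·F + 255.372 = F.
(-4/9)·F = -255.372  ⇒  F = 574.6.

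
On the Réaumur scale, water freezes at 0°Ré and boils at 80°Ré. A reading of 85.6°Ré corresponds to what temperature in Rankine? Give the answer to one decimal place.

Linear interpolation between the fixed points: C = (85.6 - 0) × 100 / (80 - 0) = 107.0000°C.
Then 107.0000 × 1.8 + 491.67 = 684.3°R.

684.3°R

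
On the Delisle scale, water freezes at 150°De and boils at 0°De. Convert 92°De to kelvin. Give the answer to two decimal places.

Linear interpolation between the fixed points: C = (92 - 150) × 100 / (0 - 150) = 38.6667°C.
Then 38.6667 + 273.15 = 311.82 K.

311.82 K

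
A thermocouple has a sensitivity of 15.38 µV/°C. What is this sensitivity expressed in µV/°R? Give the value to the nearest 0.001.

8.544 µV/°R

The quantity depends on a temperature interval, so only the ratio of degree sizes applies; the offset between the scales is irrelevant.
A change of 1°R is a change of 5/9°C, so per °R the value is 15.38 × 5/9 = 8.544.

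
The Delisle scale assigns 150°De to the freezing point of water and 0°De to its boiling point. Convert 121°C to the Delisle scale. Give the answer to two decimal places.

-31.50°De

Linearly onto the Delisle scale: 150 + (121.0000 / 100) × (0 - 150) = -31.50°De.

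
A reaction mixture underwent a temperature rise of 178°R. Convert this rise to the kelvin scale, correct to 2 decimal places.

For a temperature interval the offset drops out; only the factor 5/9 applies.
178 × 5/9 = 98.89.

98.89 K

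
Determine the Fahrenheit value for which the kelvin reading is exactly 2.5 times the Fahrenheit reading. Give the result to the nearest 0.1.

Let F be the Fahrenheit reading. The kelvin reading is K = 5/9·F + 255.372.
Require K = 2.5·F: 5/9·F + 255.372 = 2.5·F.
(-35/18)·F = -255.372  ⇒  F = 131.3.

131.3°F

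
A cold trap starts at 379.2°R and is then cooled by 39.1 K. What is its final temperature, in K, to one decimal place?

171.6 K

Initial temperature in Celsius: (379.2 - 491.67) × 5/9 = -62.4833°C.
The 39.1 K change is an interval; Kelvin and Celsius degrees are the same size, so ΔC = -39.1°C.
Final Celsius temperature: -62.4833 - 39.1000 = -101.5833°C.
In kelvin: -101.5833 + 273.15 = 171.6 K.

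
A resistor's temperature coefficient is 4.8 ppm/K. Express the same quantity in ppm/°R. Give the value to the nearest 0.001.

2.667 ppm/°R

Since only a temperature interval is involved, the additive offset between the scales drops out.
A change of 1°R is a change of 5/9 K, so per °R the value is 4.8 × 5/9 = 2.667.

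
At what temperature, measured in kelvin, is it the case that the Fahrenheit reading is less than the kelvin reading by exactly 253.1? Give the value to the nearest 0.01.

258.21 K

Let K be the kelvin reading. The Fahrenheit reading is F = 1.8·K - 459.67.
Require F - K = -253.1: (0.8)·K - 459.67 = -253.1.
K = (-253.1 + 459.67) / (0.8) = 258.21.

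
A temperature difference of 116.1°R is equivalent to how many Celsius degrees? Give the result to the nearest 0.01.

For a temperature interval the offset drops out; only the factor 5/9 applies.
116.1 × 5/9 = 64.50.

64.50°C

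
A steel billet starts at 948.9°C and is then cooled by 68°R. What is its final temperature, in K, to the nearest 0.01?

The 68°R change is an interval, so only the factor 5/9 applies: -68 × 5/9 = -37.7778°C.
Final Celsius temperature: 948.9000 - 37.7778 = 911.1222°C.
In kelvin: 911.1222 + 273.15 = 1184.27 K.

1184.27 K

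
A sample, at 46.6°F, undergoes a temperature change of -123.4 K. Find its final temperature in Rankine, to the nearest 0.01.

284.15°R

Initial temperature in Celsius: (46.6 - 32) × 5/9 = 8.1111°C.
The 123.4 K change is an interval; Kelvin and Celsius degrees are the same size, so ΔC = -123.4°C.
Final Celsius temperature: 8.1111 - 123.4000 = -115.2889°C.
In Rankine: -115.2889 × 1.8 + 491.67 = 284.15°R.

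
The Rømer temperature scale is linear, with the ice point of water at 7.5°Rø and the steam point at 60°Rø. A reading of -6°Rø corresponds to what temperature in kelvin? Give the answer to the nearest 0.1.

Linear interpolation between the fixed points: C = (-6 - 7.5) × 100 / (60 - 7.5) = -25.7143°C.
Then -25.7143 + 273.15 = 247.4 K.

247.4 K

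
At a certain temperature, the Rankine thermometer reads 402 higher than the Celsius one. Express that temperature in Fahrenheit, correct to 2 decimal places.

Let x be the Celsius reading; then the Rankine reading is 1.8·x + 491.67.
(1.8·x + 491.67) - x = 402  ⇒  (0.8)·x = -89.67  ⇒  x = -112.0875°C.
In Fahrenheit: -112.0875 × 1.8 + 32 = -169.76°F.

-169.76°F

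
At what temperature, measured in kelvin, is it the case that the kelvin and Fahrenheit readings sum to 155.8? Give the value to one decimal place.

219.8 K

Let K be the kelvin reading. The Fahrenheit reading is F = 1.8·K - 459.67.
Require K + F = 155.8: (2.8)·K - 459.67 = 155.8.
K = (155.8 + 459.67) / (2.8) = 219.8.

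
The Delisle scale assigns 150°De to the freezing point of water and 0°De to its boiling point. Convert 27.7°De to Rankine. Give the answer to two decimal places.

Linear interpolation between the fixed points: C = (27.7 - 150) × 100 / (0 - 150) = 81.5333°C.
Then 81.5333 × 1.8 + 491.67 = 638.43°R.

638.43°R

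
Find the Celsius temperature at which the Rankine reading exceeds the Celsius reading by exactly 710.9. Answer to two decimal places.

274.04°C

Let C be the Celsius reading. The Rankine reading is R = 1.8·C + 491.67.
Require R - C = 710.9: (0.8)·C + 491.67 = 710.9.
C = (710.9 - 491.67) / (0.8) = 274.04.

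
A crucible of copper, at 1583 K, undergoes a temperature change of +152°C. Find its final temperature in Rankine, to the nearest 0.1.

Initial temperature in Celsius: 1583 - 273.15 = 1309.8500°C.
Final Celsius temperature: 1309.8500 + 152.0000 = 1461.8500°C.
In Rankine: 1461.8500 × 1.8 + 491.67 = 3123.0°R.

3123.0°R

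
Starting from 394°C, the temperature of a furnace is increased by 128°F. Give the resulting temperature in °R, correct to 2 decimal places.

The 128°F change is an interval, so only the factor 5/9 applies: +128 × 5/9 = +71.1111°C.
Final Celsius temperature: 394.0000 + 71.1111 = 465.1111°C.
In Rankine: 465.1111 × 1.8 + 491.67 = 1328.87°R.

1328.87°R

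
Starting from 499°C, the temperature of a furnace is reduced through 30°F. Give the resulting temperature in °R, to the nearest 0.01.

The 30°F change is an interval, so only the factor 5/9 applies: -30 × 5/9 = -16.6667°C.
Final Celsius temperature: 499.0000 - 16.6667 = 482.3333°C.
In Rankine: 482.3333 × 1.8 + 491.67 = 1359.87°R.

1359.87°R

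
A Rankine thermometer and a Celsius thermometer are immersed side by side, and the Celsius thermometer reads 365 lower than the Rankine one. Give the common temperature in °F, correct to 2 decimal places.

Let x be the Rankine reading; then the Celsius reading is 5/9·x - 273.15.
(5/9·x - 273.15) - x = -365  ⇒  (-4/9)·x = -91.85  ⇒  x = 206.6625°R.
In Celsius: (206.6625 - 491.67) × 5/9 = -158.3375°C.
In Fahrenheit: -158.3375 × 1.8 + 32 = -253.01°F.

-253.01°F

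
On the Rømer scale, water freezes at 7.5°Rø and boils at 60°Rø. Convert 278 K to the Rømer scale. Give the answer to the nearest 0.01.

First in Celsius: 278 - 273.15 = 4.8500°C.
Linearly onto the Rømer scale: 7.5 + (4.8500 / 100) × (60 - 7.5) = 10.05°Rø.

10.05°Rø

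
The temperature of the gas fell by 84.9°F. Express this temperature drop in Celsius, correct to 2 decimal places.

47.17°C

Only the scale ratio 5/9 matters for a change in temperature.
84.9 × 5/9 = 47.17.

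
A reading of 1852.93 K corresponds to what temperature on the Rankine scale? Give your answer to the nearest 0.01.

In Celsius: 1852.93 - 273.15 = 1579.7800°C.
In Rankine: 1579.7800 × 1.8 + 491.67 = 3335.27°R.

3335.27°R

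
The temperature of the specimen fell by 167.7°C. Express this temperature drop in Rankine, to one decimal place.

301.9°R

For a temperature interval the offset drops out; only the factor 1.8 applies.
167.7 × 1.8 = 301.9.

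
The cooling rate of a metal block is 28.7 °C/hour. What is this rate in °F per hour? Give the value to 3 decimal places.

Since only a temperature interval is involved, the additive offset between the scales drops out.
A change of 1°C is a change of 1.8°F, so 28.7 × 1.8 = 51.660.

51.660 °F/hour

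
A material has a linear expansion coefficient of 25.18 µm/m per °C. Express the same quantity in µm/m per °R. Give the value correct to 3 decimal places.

13.989 µm/m per °R

Since only a temperature interval is involved, the additive offset between the scales drops out.
A change of 1°R is a change of 5/9°C, so per °R the value is 25.18 × 5/9 = 13.989.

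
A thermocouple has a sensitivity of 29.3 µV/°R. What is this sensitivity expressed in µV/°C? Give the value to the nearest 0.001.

The quantity depends on a temperature interval, so only the ratio of degree sizes applies; the offset between the scales is irrelevant.
A change of 1°C is a change of 1.8°R, so per °C the value is 29.3 × 1.8 = 52.740.

52.740 µV/°C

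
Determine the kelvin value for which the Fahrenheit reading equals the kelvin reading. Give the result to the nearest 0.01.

574.59 K

Let K be the kelvin reading. The Fahrenheit reading is F = 1.8·K - 459.67.
Set F = K: 1.8·K - 459.67 = K.
(0.8)·K = 459.67  ⇒  K = 574.59.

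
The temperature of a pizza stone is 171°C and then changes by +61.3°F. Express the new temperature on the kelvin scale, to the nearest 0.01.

478.21 K

The 61.3°F change is an interval, so only the factor 5/9 applies: +61.3 × 5/9 = +34.0556°C.
Final Celsius temperature: 171.0000 + 34.0556 = 205.0556°C.
In kelvin: 205.0556 + 273.15 = 478.21 K.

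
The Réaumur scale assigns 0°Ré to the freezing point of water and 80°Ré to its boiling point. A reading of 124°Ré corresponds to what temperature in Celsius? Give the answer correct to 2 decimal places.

Linear interpolation between the fixed points: C = (124 - 0) × 100 / (80 - 0) = 155.0000°C.

155.00°C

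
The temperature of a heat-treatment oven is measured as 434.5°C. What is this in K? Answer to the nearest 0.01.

707.65 K

In kelvin: 434.5000 + 273.15 = 707.65 K.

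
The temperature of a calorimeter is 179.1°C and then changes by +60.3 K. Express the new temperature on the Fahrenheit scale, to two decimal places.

The 60.3 K change is an interval; Kelvin and Celsius degrees are the same size, so ΔC = +60.3°C.
Final Celsius temperature: 179.1000 + 60.3000 = 239.4000°C.
In Fahrenheit: 239.4000 × 1.8 + 32 = 462.92°F.

462.92°F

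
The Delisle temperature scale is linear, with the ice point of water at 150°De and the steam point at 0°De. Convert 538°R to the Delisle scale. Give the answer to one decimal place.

First in Celsius: (538 - 491.67) × 5/9 = 25.7389°C.
Linearly onto the Delisle scale: 150 + (25.7389 / 100) × (0 - 150) = 111.4°De.

111.4°De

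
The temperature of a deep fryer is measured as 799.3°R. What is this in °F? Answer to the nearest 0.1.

In Celsius: (799.3 - 491.67) × 5/9 = 170.9056°C.
In Fahrenheit: 170.9056 × 1.8 + 32 = 339.6°F.

339.6°F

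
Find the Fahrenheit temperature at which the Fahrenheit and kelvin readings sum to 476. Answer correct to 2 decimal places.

141.83°F

Let F be the Fahrenheit reading. The kelvin reading is K = 5/9·F + 255.372.
Require F + K = 476: (14/9)·F + 255.372 = 476.
F = (476 - 255.372) / (14/9) = 141.83.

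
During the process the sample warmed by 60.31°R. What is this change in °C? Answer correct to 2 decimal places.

An interval of 1°R corresponds to 5/9°C.
60.31 × 5/9 = 33.51.

33.51°C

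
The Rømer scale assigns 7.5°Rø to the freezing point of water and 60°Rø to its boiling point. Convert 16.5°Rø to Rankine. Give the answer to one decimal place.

Linear interpolation between the fixed points: C = (16.5 - 7.5) × 100 / (60 - 7.5) = 17.1429°C.
Then 17.1429 × 1.8 + 491.67 = 522.5°R.

522.5°R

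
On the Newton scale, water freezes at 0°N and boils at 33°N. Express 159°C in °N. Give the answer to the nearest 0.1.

Linearly onto the Newton scale: 0 + (159.0000 / 100) × (33 - 0) = 52.5°N.

52.5°N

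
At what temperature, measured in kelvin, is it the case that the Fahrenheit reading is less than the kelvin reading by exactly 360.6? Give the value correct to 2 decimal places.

123.84 K

Let K be the kelvin reading. The Fahrenheit reading is F = 1.8·K - 459.67.
Require F - K = -360.6: (0.8)·K - 459.67 = -360.6.
K = (-360.6 + 459.67) / (0.8) = 123.84.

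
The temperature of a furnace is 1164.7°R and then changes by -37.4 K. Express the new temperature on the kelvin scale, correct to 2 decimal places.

Initial temperature in Celsius: (1164.7 - 491.67) × 5/9 = 373.9056°C.
The 37.4 K change is an interval; Kelvin and Celsius degrees are the same size, so ΔC = -37.4°C.
Final Celsius temperature: 373.9056 - 37.4000 = 336.5056°C.
In kelvin: 336.5056 + 273.15 = 609.66 K.

609.66 K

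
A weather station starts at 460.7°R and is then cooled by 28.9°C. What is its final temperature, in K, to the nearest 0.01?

Initial temperature in Celsius: (460.7 - 491.67) × 5/9 = -17.2056°C.
Final Celsius temperature: -17.2056 - 28.9000 = -46.1056°C.
In kelvin: -46.1056 + 273.15 = 227.04 K.

227.04 K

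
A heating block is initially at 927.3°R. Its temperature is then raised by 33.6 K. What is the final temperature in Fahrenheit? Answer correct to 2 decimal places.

Initial temperature in Celsius: (927.3 - 491.67) × 5/9 = 242.0167°C.
The 33.6 K change is an interval; Kelvin and Celsius degrees are the same size, so ΔC = +33.6°C.
Final Celsius temperature: 242.0167 + 33.6000 = 275.6167°C.
In Fahrenheit: 275.6167 × 1.8 + 32 = 528.11°F.

528.11°F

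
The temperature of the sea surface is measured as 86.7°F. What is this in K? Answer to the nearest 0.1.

303.5 K

In Celsius: (86.7 - 32) × 5/9 = 30.3889°C.
In kelvin: 30.3889 + 273.15 = 303.5 K.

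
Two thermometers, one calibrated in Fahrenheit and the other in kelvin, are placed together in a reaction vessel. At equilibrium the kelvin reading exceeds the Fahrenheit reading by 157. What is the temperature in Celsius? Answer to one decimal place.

Let x be the Fahrenheit reading; then the kelvin reading is 5/9·x + 255.372.
(5/9·x + 255.372) - x = 157  ⇒  (-4/9)·x = -98.3722  ⇒  x = 221.3375°F.
In Celsius: (221.3375 - 32) × 5/9 = 105.2°C.

105.2°C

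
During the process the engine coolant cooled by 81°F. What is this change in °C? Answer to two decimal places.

45.00°C

For a temperature interval the offset drops out; only the factor 5/9 applies.
81 × 5/9 = 45.00.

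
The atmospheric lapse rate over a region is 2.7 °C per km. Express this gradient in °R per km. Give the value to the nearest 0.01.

The quantity depends on a temperature interval, so only the ratio of degree sizes applies; the offset between the scales is irrelevant.
A change of 1°C is a change of 1.8°R, so 2.7 × 1.8 = 4.86.

4.86 °R/km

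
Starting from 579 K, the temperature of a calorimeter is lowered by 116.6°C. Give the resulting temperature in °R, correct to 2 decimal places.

Initial temperature in Celsius: 579 - 273.15 = 305.8500°C.
Final Celsius temperature: 305.8500 - 116.6000 = 189.2500°C.
In Rankine: 189.2500 × 1.8 + 491.67 = 832.32°R.

832.32°R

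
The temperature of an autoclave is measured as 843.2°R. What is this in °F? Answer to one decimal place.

In Celsius: (843.2 - 491.67) × 5/9 = 195.2944°C.
In Fahrenheit: 195.2944 × 1.8 + 32 = 383.5°F.

383.5°F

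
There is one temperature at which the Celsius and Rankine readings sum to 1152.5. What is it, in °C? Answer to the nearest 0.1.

236.0°C

Let C be the Celsius reading. The Rankine reading is R = 1.8·C + 491.67.
Require C + R = 1152.5: (2.8)·C + 491.67 = 1152.5.
C = (1152.5 - 491.67) / (2.8) = 236.0.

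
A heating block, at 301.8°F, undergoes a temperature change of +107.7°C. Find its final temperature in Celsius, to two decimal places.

Initial temperature in Celsius: (301.8 - 32) × 5/9 = 149.8889°C.
Final Celsius temperature: 149.8889 + 107.7000 = 257.5889°C.

257.59°C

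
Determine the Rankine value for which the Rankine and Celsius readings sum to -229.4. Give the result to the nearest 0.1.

28.1°R

Let R be the Rankine reading. The Celsius reading is C = 5/9·R - 273.15.
Require R + C = -229.4: (14/9)·R - 273.15 = -229.4.
R = (-229.4 + 273.15) / (14/9) = 28.1.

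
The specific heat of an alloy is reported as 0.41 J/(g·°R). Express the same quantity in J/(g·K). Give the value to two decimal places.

The quantity depends on a temperature interval, so only the ratio of degree sizes applies; the offset between the scales is irrelevant.
A change of 1 K is a change of 1.8°R, so per K the value is 0.41 × 1.8 = 0.74.

0.74 J/(g·K)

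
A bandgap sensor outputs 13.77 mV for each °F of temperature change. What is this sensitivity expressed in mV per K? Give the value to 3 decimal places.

Since only a temperature interval is involved, the additive offset between the scales drops out.
A change of 1 K is a change of 1.8°F, so per K the value is 13.77 × 1.8 = 24.786.

24.786 mV per K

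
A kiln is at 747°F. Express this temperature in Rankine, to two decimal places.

1206.67°R

In Celsius: (747 - 32) × 5/9 = 397.2222°C.
In Rankine: 397.2222 × 1.8 + 491.67 = 1206.67°R.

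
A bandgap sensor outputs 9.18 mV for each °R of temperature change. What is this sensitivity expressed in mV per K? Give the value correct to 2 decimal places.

16.52 mV per K

The quantity depends on a temperature interval, so only the ratio of degree sizes applies; the offset between the scales is irrelevant.
A change of 1 K is a change of 1.8°R, so per K the value is 9.18 × 1.8 = 16.52.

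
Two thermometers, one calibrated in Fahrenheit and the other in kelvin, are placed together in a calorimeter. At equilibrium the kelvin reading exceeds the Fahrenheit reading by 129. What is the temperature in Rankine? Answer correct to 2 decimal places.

744.01°R

Let x be the Fahrenheit reading; then the kelvin reading is 5/9·x + 255.372.
(5/9·x + 255.372) - x = 129  ⇒  (-4/9)·x = -126.372  ⇒  x = 284.3375°F.
In Celsius: (284.3375 - 32) × 5/9 = 140.1875°C.
In Rankine: 140.1875 × 1.8 + 491.67 = 744.01°R.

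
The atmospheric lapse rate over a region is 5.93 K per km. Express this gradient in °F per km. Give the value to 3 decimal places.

10.674 °F/km

Since only a temperature interval is involved, the additive offset between the scales drops out.
A change of 1 K is a change of 1.8°F, so 5.93 × 1.8 = 10.674.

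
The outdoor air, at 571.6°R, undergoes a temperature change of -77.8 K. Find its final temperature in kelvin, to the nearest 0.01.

239.76 K

Initial temperature in Celsius: (571.6 - 491.67) × 5/9 = 44.4056°C.
The 77.8 K change is an interval; Kelvin and Celsius degrees are the same size, so ΔC = -77.8°C.
Final Celsius temperature: 44.4056 - 77.8000 = -33.3944°C.
In kelvin: -33.3944 + 273.15 = 239.76 K.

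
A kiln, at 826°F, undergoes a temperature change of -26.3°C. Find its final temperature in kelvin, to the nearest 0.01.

Initial temperature in Celsius: (826 - 32) × 5/9 = 441.1111°C.
Final Celsius temperature: 441.1111 - 26.3000 = 414.8111°C.
In kelvin: 414.8111 + 273.15 = 687.96 K.

687.96 K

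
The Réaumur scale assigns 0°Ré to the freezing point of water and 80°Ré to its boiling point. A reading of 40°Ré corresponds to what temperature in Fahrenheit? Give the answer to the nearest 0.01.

Linear interpolation between the fixed points: C = (40 - 0) × 100 / (80 - 0) = 50.0000°C.
Then 50.0000 × 1.8 + 32 = 122.00°F.

122.00°F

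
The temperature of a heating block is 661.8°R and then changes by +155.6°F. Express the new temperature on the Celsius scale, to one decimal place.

Initial temperature in Celsius: (661.8 - 491.67) × 5/9 = 94.5167°C.
The 155.6°F change is an interval, so only the factor 5/9 applies: +155.6 × 5/9 = +86.4444°C.
Final Celsius temperature: 94.5167 + 86.4444 = 180.9611°C.

181.0°C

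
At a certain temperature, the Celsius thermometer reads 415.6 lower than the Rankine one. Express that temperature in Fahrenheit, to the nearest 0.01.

Let x be the Rankine reading; then the Celsius reading is 5/9·x - 273.15.
(5/9·x - 273.15) - x = -415.6  ⇒  (-4/9)·x = -142.45  ⇒  x = 320.5125°R.
In Celsius: (320.5125 - 491.67) × 5/9 = -95.0875°C.
In Fahrenheit: -95.0875 × 1.8 + 32 = -139.16°F.

-139.16°F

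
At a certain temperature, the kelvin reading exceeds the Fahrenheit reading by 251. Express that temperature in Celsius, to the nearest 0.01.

Let x be the Fahrenheit reading; then the kelvin reading is 5/9·x + 255.372.
(5/9·x + 255.372) - x = 251  ⇒  (-4/9)·x = -4.37222  ⇒  x = 9.8375°F.
In Celsius: (9.8375 - 32) × 5/9 = -12.31°C.

-12.31°C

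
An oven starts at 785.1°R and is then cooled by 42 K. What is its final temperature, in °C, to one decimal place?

Initial temperature in Celsius: (785.1 - 491.67) × 5/9 = 163.0167°C.
The 42 K change is an interval; Kelvin and Celsius degrees are the same size, so ΔC = -42°C.
Final Celsius temperature: 163.0167 - 42.0000 = 121.0167°C.

121.0°C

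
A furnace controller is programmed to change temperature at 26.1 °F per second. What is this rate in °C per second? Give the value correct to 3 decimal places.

14.500 °C/second

Since only a temperature interval is involved, the additive offset between the scales drops out.
A change of 1°F is a change of 5/9°C, so 26.1 × 5/9 = 14.500.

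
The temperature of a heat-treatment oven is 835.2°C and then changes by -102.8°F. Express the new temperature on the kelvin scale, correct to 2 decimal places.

The 102.8°F change is an interval, so only the factor 5/9 applies: -102.8 × 5/9 = -57.1111°C.
Final Celsius temperature: 835.2000 - 57.1111 = 778.0889°C.
In kelvin: 778.0889 + 273.15 = 1051.24 K.

1051.24 K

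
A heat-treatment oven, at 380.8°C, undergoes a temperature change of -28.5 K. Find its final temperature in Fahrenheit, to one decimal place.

666.1°F

The 28.5 K change is an interval; Kelvin and Celsius degrees are the same size, so ΔC = -28.5°C.
Final Celsius temperature: 380.8000 - 28.5000 = 352.3000°C.
In Fahrenheit: 352.3000 × 1.8 + 32 = 666.1°F.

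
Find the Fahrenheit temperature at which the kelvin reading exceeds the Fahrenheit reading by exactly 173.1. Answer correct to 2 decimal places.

185.11°F

Let F be the Fahrenheit reading. The kelvin reading is K = 5/9·F + 255.372.
Require K - F = 173.1: (-4/9)·F + 255.372 = 173.1.
F = (173.1 - 255.372) / (-4/9) = 185.11.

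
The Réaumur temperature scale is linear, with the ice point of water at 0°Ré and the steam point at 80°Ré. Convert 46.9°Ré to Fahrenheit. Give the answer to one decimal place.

Linear interpolation between the fixed points: C = (46.9 - 0) × 100 / (80 - 0) = 58.6250°C.
Then 58.6250 × 1.8 + 32 = 137.5°F.

137.5°F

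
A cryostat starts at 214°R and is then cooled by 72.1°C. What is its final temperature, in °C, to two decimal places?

-226.36°C

Initial temperature in Celsius: (214 - 491.67) × 5/9 = -154.2611°C.
Final Celsius temperature: -154.2611 - 72.1000 = -226.3611°C.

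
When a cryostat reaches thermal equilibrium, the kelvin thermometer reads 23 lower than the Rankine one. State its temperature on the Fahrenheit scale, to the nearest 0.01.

-407.92°F

Let x be the Rankine reading; then the kelvin reading is 5/9·x.
(5/9·x) - x = -23  ⇒  (-4/9)·x = -23  ⇒  x = 51.7500°R.
In Celsius: (51.75 - 491.67) × 5/9 = -244.4000°C.
In Fahrenheit: -244.4000 × 1.8 + 32 = -407.92°F.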